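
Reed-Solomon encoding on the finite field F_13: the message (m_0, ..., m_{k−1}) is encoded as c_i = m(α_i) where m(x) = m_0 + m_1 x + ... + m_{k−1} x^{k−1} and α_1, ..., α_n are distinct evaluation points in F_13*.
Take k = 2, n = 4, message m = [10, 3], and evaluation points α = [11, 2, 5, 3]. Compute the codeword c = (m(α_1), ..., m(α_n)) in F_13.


c = [4, 3, 12, 6]

Message polynomial: m(x) = 10 + 3·x (mod 13).
For each evaluation point α_i, compute m(α_i) mod 13:
  α_1 = 11: Horner steps 3 → 4, so m(11) = 4.
  α_2 = 2: Horner steps 3 → 3, so m(2) = 3.
  α_3 = 5: Horner steps 3 → 12, so m(5) = 12.
  α_4 = 3: Horner steps 3 → 6, so m(3) = 6.
Codeword c = [4, 3, 12, 6] ∈ F_13^4.


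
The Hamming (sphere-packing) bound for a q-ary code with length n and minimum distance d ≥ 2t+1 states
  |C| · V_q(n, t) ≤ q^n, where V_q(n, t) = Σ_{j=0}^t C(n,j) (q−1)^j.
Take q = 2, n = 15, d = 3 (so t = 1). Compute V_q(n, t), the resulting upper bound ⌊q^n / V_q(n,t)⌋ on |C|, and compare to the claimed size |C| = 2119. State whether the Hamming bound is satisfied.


V_q(n, t) = 16, q^n = 32768, Hamming bound = 2048, |C| = 2119 > bound (violated).

Step 1: Compute V_q(n, t) = Σ_{j=0}^1 C(n, j) (q−1)^j.
  j = 0: C(15,0)·(1)^0 = 1·1 = 1.
  j = 1: C(15,1)·(1)^1 = 15·1 = 15.
  V_q(n, t) = 1 + 15 = 16.
Step 2: q^n = 2^15 = 32768.
Step 3: Hamming bound ⌊q^n / V_q(n,t)⌋ = ⌊32768/16⌋ = 2048.
Step 4: Compare |C| = 2119 to 2048: violated.
The claimed |C| lies above the Hamming bound, so no 2-ary code of length 15 with d ≥ 3 can have 2119 codewords.


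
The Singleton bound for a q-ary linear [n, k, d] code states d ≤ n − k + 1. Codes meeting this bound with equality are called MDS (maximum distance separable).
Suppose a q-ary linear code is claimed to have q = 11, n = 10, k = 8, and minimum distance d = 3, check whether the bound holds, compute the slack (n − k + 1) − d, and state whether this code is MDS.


Singleton RHS = n − k + 1 = 3, slack = 0, bound satisfied, MDS.

Singleton bound: d ≤ n − k + 1.
Here n = 10, k = 8, so n − k + 1 = 3.
Given d = 3, check d ≤ 3: YES.
Slack = (n − k + 1) − d = 0.
The code is MDS (slack = 0).
Description: the claimed parameters are [10, 8, 3]_11; such a code would be MDS (meets Singleton bound).


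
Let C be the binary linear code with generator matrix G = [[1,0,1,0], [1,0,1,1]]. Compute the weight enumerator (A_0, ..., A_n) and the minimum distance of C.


Weight distribution: A_0 = 1, A_1 = 1, A_2 = 1, A_3 = 1. Minimum distance d = 1.

Enumerate all 2^2 = 4 messages m ∈ F_2^2.
For each, compute codeword c = mG in F_2^4, then tally its weight.
  m = 00 → c = 0000, weight = 0.
  m = 10 → c = 1010, weight = 2.
  m = 01 → c = 1011, weight = 3.
  m = 11 → c = 0001, weight = 1.
Tally weights:
  weight 0: 1 codewords.
  weight 1: 1 codewords.
  weight 2: 1 codewords.
  weight 3: 1 codewords.
Minimum distance d = smallest w > 0 with A_w > 0 = 1.
Sanity: Σ A_w = 4 = 2^2 = 4 ✓.


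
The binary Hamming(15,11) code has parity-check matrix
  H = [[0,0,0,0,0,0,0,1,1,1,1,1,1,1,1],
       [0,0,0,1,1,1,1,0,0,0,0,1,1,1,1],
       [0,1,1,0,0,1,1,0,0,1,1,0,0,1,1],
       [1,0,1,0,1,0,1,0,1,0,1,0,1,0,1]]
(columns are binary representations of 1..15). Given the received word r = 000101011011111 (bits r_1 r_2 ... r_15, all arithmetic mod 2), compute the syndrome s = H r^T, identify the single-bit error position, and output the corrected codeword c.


s = (1, 0, 0, 0)^T, error position = 8, corrected codeword c = 000101001011111

Compute s = H r^T mod 2 one row at a time:
  s_1 = 1 + 1 + 0 + 1 + 1 + 1 + 1 + 1 = 7 ≡ 1 (mod 2).
  s_2 = 1 + 0 + 1 + 0 + 1 + 1 + 1 + 1 = 6 ≡ 0 (mod 2).
  s_3 = 0 + 0 + 1 + 0 + 0 + 1 + 1 + 1 = 4 ≡ 0 (mod 2).
  s_4 = 0 + 0 + 0 + 0 + 1 + 1 + 1 + 1 = 4 ≡ 0 (mod 2).
s = (1, 0, 0, 0)^T — this equals column 8 of H (binary 1000), so error is at position 8.
Correct: flip bit 8 of r = 000101011011111 to get c = 000101001011111.


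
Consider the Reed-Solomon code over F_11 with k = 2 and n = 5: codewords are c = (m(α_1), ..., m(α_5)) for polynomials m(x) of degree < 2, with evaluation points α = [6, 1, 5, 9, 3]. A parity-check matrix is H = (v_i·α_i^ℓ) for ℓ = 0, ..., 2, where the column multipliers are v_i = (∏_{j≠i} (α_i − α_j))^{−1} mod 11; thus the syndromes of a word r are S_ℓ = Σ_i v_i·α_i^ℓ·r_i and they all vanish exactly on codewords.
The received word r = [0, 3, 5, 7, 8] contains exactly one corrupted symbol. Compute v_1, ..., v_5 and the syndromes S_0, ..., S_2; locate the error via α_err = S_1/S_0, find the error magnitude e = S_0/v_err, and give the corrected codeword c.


S = (3, 9, 5), error at position 5, error magnitude e = 4, c = [0, 3, 5, 7, 4].

Step 1: column multipliers v_i = (∏_{j≠i}(α_i − α_j))^{−1} mod 11.
  i = 1 (α = 6): (6−1)(6−5)(6−9)(6−3) = 5·1·(−3)·3 = −45 ≡ 10, so v_1 = 10^{−1} = 10 (mod 11).
  i = 2 (α = 1): (1−6)(1−5)(1−9)(1−3) = (−5)·(−4)·(−8)·(−2) = 320 ≡ 1, so v_2 = 1^{−1} = 1 (mod 11).
  i = 3 (α = 5): (5−6)(5−1)(5−9)(5−3) = (−1)·4·(−4)·2 = 32 ≡ 10, so v_3 = 10^{−1} = 10 (mod 11).
  i = 4 (α = 9): (9−6)(9−1)(9−5)(9−3) = 3·8·4·6 = 576 ≡ 4, so v_4 = 4^{−1} = 3 (mod 11).
  i = 5 (α = 3): (3−6)(3−1)(3−5)(3−9) = (−3)·2·(−2)·(−6) = −72 ≡ 5, so v_5 = 5^{−1} = 9 (mod 11).
  v = [10, 1, 10, 3, 9].
Step 2: syndromes of r = [0, 3, 5, 7, 8] (all sums mod 11).
  S_0 = Σ v_i r_i = 10·0 + 1·3 + 10·5 + 3·7 + 9·8 = 146 ≡ 3.
  S_1 = Σ v_i α_i r_i = 10·6·0 + 1·1·3 + 10·5·5 + 3·9·7 + 9·3·8 = 658 ≡ 9.
  α_i^2 mod 11 = [3, 1, 3, 4, 9].
  S_2 = Σ v_i α_i^2 r_i = 10·3·0 + 1·1·3 + 10·3·5 + 3·4·7 + 9·9·8 = 885 ≡ 5.
  S = (3, 9, 5) ≠ 0, so r is not a codeword (an error is present).
Step 3: locate the error. For a single error e at position i, S_ℓ = v_i·e·α_i^ℓ, so α_err = S_1/S_0.
  S_0^{−1} = 3^{−1} = 4 (mod 11), so α_err = 9·4 = 36 ≡ 3 = α_5. Error position i = 5.
  Consistency check: S_2/S_1 = 5·5 = 25 ≡ 3 = α_err ✓ (single-error assumption holds).
Step 4: error magnitude e = S_0/v_5 = S_0·∏_{j≠5}(α_5 − α_j) = 3·5 = 15 ≡ 4 (mod 11).
Step 5: correct position 5: c_5 = r_5 − e = 8 − 4 ≡ 4 (mod 11). Hence c = [0, 3, 5, 7, 4].
  Check: interpolating c through the α_i gives m(x) = 8 + 6·x (degree < 2) with m(α_i) = c_i for every i, so c is indeed a codeword.


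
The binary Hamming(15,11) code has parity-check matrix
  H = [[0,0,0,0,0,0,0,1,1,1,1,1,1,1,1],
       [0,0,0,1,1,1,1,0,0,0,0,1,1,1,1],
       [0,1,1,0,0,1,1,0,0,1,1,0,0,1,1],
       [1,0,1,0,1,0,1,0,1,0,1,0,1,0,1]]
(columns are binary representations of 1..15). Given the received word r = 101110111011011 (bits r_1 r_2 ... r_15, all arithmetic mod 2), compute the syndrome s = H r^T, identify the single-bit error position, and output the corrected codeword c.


s = (0, 0, 1, 1)^T, error position = 3, corrected codeword c = 100110111011011

Compute s = H r^T mod 2 one row at a time:
  s_1 = 1 + 1 + 0 + 1 + 1 + 0 + 1 + 1 = 6 ≡ 0 (mod 2).
  s_2 = 1 + 1 + 0 + 1 + 1 + 0 + 1 + 1 = 6 ≡ 0 (mod 2).
  s_3 = 0 + 1 + 0 + 1 + 0 + 1 + 1 + 1 = 5 ≡ 1 (mod 2).
  s_4 = 1 + 1 + 1 + 1 + 1 + 1 + 0 + 1 = 7 ≡ 1 (mod 2).
s = (0, 0, 1, 1)^T — this equals column 3 of H (binary 0011), so error is at position 3.
Correct: flip bit 3 of r = 101110111011011 to get c = 100110111011011.


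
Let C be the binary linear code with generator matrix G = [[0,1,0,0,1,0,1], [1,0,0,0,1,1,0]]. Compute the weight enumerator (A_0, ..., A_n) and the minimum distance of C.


Weight distribution: A_0 = 1, A_3 = 2, A_4 = 1. Minimum distance d = 3.

Enumerate all 2^2 = 4 messages m ∈ F_2^2.
For each, compute codeword c = mG in F_2^7, then tally its weight.
  m = 00 → c = 0000000, weight = 0.
  m = 10 → c = 0100101, weight = 3.
  m = 01 → c = 1000110, weight = 3.
  m = 11 → c = 1100011, weight = 4.
Tally weights:
  weight 0: 1 codewords.
  weight 3: 2 codewords.
  weight 4: 1 codewords.
Minimum distance d = smallest w > 0 with A_w > 0 = 3.
Sanity: Σ A_w = 4 = 2^2 = 4 ✓.


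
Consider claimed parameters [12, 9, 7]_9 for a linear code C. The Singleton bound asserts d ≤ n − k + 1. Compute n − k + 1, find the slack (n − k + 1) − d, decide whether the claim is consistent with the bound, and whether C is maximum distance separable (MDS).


Singleton RHS = n − k + 1 = 4, slack = -3, bound violated (no such code; not MDS).

Singleton bound: d ≤ n − k + 1.
Here n = 12, k = 9, so n − k + 1 = 4.
Given d = 7, check d ≤ 4: NO.
Slack = (n − k + 1) − d = -3.
The slack is negative: d = 7 exceeds n − k + 1 = 4 by 3, so the Singleton bound is violated and no linear [12, 9, 7]_9 code can exist. In particular it is not MDS (MDS requires d = n − k + 1 exactly).
Description: the claimed parameters are [12, 9, 7]_9; such a code would be impossible (violates the Singleton bound).


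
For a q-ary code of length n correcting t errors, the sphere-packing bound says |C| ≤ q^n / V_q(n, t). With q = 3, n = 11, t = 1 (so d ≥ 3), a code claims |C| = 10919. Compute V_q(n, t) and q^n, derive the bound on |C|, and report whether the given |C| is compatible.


V_q(n, t) = 23, q^n = 177147, Hamming bound = 7702, |C| = 10919 > bound (violated).

Step 1: Compute V_q(n, t) = Σ_{j=0}^1 C(n, j) (q−1)^j.
  j = 0: C(11,0)·(2)^0 = 1·1 = 1.
  j = 1: C(11,1)·(2)^1 = 11·2 = 22.
  V_q(n, t) = 1 + 22 = 23.
Step 2: q^n = 3^11 = 177147.
Step 3: Hamming bound ⌊q^n / V_q(n,t)⌋ = ⌊177147/23⌋ = 7702.
Step 4: Compare |C| = 10919 to 7702: violated.
The claimed |C| lies above the Hamming bound, so no 3-ary code of length 11 with d ≥ 3 can have 10919 codewords.


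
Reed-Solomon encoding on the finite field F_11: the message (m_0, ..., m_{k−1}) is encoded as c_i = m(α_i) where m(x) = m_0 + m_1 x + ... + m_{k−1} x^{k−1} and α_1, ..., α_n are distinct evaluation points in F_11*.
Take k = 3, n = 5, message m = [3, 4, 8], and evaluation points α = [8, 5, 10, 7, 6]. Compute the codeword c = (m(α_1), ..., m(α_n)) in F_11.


c = [8, 3, 7, 5, 7]

Message polynomial: m(x) = 3 + 4·x + 8·x^2 (mod 11).
For each evaluation point α_i, compute m(α_i) mod 11:
  α_1 = 8: Horner steps 8 → 2 → 8, so m(8) = 8.
  α_2 = 5: Horner steps 8 → 0 → 3, so m(5) = 3.
  α_3 = 10: Horner steps 8 → 7 → 7, so m(10) = 7.
  α_4 = 7: Horner steps 8 → 5 → 5, so m(7) = 5.
  α_5 = 6: Horner steps 8 → 8 → 7, so m(6) = 7.
Codeword c = [8, 3, 7, 5, 7] ∈ F_11^5.


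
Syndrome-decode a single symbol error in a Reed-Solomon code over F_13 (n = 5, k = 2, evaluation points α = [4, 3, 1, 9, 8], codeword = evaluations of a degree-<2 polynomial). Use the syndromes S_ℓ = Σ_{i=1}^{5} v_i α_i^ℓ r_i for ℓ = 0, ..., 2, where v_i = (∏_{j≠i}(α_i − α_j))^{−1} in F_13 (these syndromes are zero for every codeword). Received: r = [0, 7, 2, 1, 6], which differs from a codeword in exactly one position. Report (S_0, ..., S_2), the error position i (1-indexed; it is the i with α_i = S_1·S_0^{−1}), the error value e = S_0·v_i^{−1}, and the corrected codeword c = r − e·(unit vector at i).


S = (3, 9, 1), error at position 2, error magnitude e = 2, c = [0, 5, 2, 1, 6].

Step 1: column multipliers v_i = (∏_{j≠i}(α_i − α_j))^{−1} mod 13.
  i = 1 (α = 4): (4−3)(4−1)(4−9)(4−8) = 1·3·(−5)·(−4) = 60 ≡ 8, so v_1 = 8^{−1} = 5 (mod 13).
  i = 2 (α = 3): (3−4)(3−1)(3−9)(3−8) = (−1)·2·(−6)·(−5) = −60 ≡ 5, so v_2 = 5^{−1} = 8 (mod 13).
  i = 3 (α = 1): (1−4)(1−3)(1−9)(1−8) = (−3)·(−2)·(−8)·(−7) = 336 ≡ 11, so v_3 = 11^{−1} = 6 (mod 13).
  i = 4 (α = 9): (9−4)(9−3)(9−1)(9−8) = 5·6·8·1 = 240 ≡ 6, so v_4 = 6^{−1} = 11 (mod 13).
  i = 5 (α = 8): (8−4)(8−3)(8−1)(8−9) = 4·5·7·(−1) = −140 ≡ 3, so v_5 = 3^{−1} = 9 (mod 13).
  v = [5, 8, 6, 11, 9].
Step 2: syndromes of r = [0, 7, 2, 1, 6] (all sums mod 13).
  S_0 = Σ v_i r_i = 5·0 + 8·7 + 6·2 + 11·1 + 9·6 = 133 ≡ 3.
  S_1 = Σ v_i α_i r_i = 5·4·0 + 8·3·7 + 6·1·2 + 11·9·1 + 9·8·6 = 711 ≡ 9.
  α_i^2 mod 13 = [3, 9, 1, 3, 12].
  S_2 = Σ v_i α_i^2 r_i = 5·3·0 + 8·9·7 + 6·1·2 + 11·3·1 + 9·12·6 = 1197 ≡ 1.
  S = (3, 9, 1) ≠ 0, so r is not a codeword (an error is present).
Step 3: locate the error. For a single error e at position i, S_ℓ = v_i·e·α_i^ℓ, so α_err = S_1/S_0.
  S_0^{−1} = 3^{−1} = 9 (mod 13), so α_err = 9·9 = 81 ≡ 3 = α_2. Error position i = 2.
  Consistency check: S_2/S_1 = 1·3 = 3 ≡ 3 = α_err ✓ (single-error assumption holds).
Step 4: error magnitude e = S_0/v_2 = S_0·∏_{j≠2}(α_2 − α_j) = 3·5 = 15 ≡ 2 (mod 13).
Step 5: correct position 2: c_2 = r_2 − e = 7 − 2 ≡ 5 (mod 13). Hence c = [0, 5, 2, 1, 6].
  Check: interpolating c through the α_i gives m(x) = 7 + 8·x (degree < 2) with m(α_i) = c_i for every i, so c is indeed a codeword.


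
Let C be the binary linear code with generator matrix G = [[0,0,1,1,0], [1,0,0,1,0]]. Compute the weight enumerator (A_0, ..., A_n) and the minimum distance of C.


Weight distribution: A_0 = 1, A_2 = 3. Minimum distance d = 2.

Enumerate all 2^2 = 4 messages m ∈ F_2^2.
For each, compute codeword c = mG in F_2^5, then tally its weight.
  m = 00 → c = 00000, weight = 0.
  m = 10 → c = 00110, weight = 2.
  m = 01 → c = 10010, weight = 2.
  m = 11 → c = 10100, weight = 2.
Tally weights:
  weight 0: 1 codewords.
  weight 2: 3 codewords.
Minimum distance d = smallest w > 0 with A_w > 0 = 2.
Sanity: Σ A_w = 4 = 2^2 = 4 ✓.


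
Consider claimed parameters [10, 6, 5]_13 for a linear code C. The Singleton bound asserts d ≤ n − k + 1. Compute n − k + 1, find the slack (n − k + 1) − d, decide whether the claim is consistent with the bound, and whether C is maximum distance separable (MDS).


Singleton RHS = n − k + 1 = 5, slack = 0, bound satisfied, MDS.

Singleton bound: d ≤ n − k + 1.
Here n = 10, k = 6, so n − k + 1 = 5.
Given d = 5, check d ≤ 5: YES.
Slack = (n − k + 1) − d = 0.
The code is MDS (slack = 0).
Description: the claimed parameters are [10, 6, 5]_13; such a code would be MDS (meets Singleton bound).


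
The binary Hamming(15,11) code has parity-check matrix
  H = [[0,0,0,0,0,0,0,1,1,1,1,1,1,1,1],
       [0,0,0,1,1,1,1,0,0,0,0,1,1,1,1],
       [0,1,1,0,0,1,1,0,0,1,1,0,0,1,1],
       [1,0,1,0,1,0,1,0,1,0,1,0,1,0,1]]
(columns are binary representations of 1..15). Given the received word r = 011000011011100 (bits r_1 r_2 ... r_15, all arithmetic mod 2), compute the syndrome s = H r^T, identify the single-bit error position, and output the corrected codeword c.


s = (1, 0, 1, 0)^T, error position = 10, corrected codeword c = 011000011111100

Compute s = H r^T mod 2 one row at a time:
  s_1 = 1 + 1 + 0 + 1 + 1 + 1 + 0 + 0 = 5 ≡ 1 (mod 2).
  s_2 = 0 + 0 + 0 + 0 + 1 + 1 + 0 + 0 = 2 ≡ 0 (mod 2).
  s_3 = 1 + 1 + 0 + 0 + 0 + 1 + 0 + 0 = 3 ≡ 1 (mod 2).
  s_4 = 0 + 1 + 0 + 0 + 1 + 1 + 1 + 0 = 4 ≡ 0 (mod 2).
s = (1, 0, 1, 0)^T — this equals column 10 of H (binary 1010), so error is at position 10.
Correct: flip bit 10 of r = 011000011011100 to get c = 011000011111100.


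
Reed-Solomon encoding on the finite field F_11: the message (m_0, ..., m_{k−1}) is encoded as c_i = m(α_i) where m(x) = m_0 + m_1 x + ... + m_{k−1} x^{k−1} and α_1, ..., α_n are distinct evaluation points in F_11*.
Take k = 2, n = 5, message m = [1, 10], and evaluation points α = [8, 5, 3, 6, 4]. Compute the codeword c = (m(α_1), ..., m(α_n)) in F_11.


c = [4, 7, 9, 6, 8]

Message polynomial: m(x) = 1 + 10·x (mod 11).
For each evaluation point α_i, compute m(α_i) mod 11:
  α_1 = 8: Horner steps 10 → 4, so m(8) = 4.
  α_2 = 5: Horner steps 10 → 7, so m(5) = 7.
  α_3 = 3: Horner steps 10 → 9, so m(3) = 9.
  α_4 = 6: Horner steps 10 → 6, so m(6) = 6.
  α_5 = 4: Horner steps 10 → 8, so m(4) = 8.
Codeword c = [4, 7, 9, 6, 8] ∈ F_11^5.


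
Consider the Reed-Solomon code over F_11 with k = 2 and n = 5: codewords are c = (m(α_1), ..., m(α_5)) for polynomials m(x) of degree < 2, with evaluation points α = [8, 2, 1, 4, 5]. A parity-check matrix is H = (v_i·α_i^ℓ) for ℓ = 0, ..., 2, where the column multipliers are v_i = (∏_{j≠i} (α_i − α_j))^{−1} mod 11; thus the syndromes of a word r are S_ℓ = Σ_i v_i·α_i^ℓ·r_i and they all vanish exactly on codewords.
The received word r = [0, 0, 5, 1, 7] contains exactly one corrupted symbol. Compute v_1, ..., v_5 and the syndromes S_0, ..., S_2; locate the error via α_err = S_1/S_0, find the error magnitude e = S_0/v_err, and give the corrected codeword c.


S = (7, 1, 8), error at position 1, error magnitude e = 8, c = [3, 0, 5, 1, 7].

Step 1: column multipliers v_i = (∏_{j≠i}(α_i − α_j))^{−1} mod 11.
  i = 1 (α = 8): (8−2)(8−1)(8−4)(8−5) = 6·7·4·3 = 504 ≡ 9, so v_1 = 9^{−1} = 5 (mod 11).
  i = 2 (α = 2): (2−8)(2−1)(2−4)(2−5) = (−6)·1·(−2)·(−3) = −36 ≡ 8, so v_2 = 8^{−1} = 7 (mod 11).
  i = 3 (α = 1): (1−8)(1−2)(1−4)(1−5) = (−7)·(−1)·(−3)·(−4) = 84 ≡ 7, so v_3 = 7^{−1} = 8 (mod 11).
  i = 4 (α = 4): (4−8)(4−2)(4−1)(4−5) = (−4)·2·3·(−1) = 24 ≡ 2, so v_4 = 2^{−1} = 6 (mod 11).
  i = 5 (α = 5): (5−8)(5−2)(5−1)(5−4) = (−3)·3·4·1 = −36 ≡ 8, so v_5 = 8^{−1} = 7 (mod 11).
  v = [5, 7, 8, 6, 7].
Step 2: syndromes of r = [0, 0, 5, 1, 7] (all sums mod 11).
  S_0 = Σ v_i r_i = 5·0 + 7·0 + 8·5 + 6·1 + 7·7 = 95 ≡ 7.
  S_1 = Σ v_i α_i r_i = 5·8·0 + 7·2·0 + 8·1·5 + 6·4·1 + 7·5·7 = 309 ≡ 1.
  α_i^2 mod 11 = [9, 4, 1, 5, 3].
  S_2 = Σ v_i α_i^2 r_i = 5·9·0 + 7·4·0 + 8·1·5 + 6·5·1 + 7·3·7 = 217 ≡ 8.
  S = (7, 1, 8) ≠ 0, so r is not a codeword (an error is present).
Step 3: locate the error. For a single error e at position i, S_ℓ = v_i·e·α_i^ℓ, so α_err = S_1/S_0.
  S_0^{−1} = 7^{−1} = 8 (mod 11), so α_err = 1·8 = 8 ≡ 8 = α_1. Error position i = 1.
  Consistency check: S_2/S_1 = 8·1 = 8 ≡ 8 = α_err ✓ (single-error assumption holds).
Step 4: error magnitude e = S_0/v_1 = S_0·∏_{j≠1}(α_1 − α_j) = 7·9 = 63 ≡ 8 (mod 11).
Step 5: correct position 1: c_1 = r_1 − e = 0 − 8 ≡ 3 (mod 11). Hence c = [3, 0, 5, 1, 7].
  Check: interpolating c through the α_i gives m(x) = 10 + 6·x (degree < 2) with m(α_i) = c_i for every i, so c is indeed a codeword.


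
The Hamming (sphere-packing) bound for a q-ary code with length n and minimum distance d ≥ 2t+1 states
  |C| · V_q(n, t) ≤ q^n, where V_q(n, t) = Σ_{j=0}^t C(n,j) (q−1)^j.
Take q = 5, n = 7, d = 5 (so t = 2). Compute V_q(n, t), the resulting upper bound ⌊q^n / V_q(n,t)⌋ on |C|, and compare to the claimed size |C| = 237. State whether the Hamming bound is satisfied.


V_q(n, t) = 365, q^n = 78125, Hamming bound = 214, |C| = 237 > bound (violated).

Step 1: Compute V_q(n, t) = Σ_{j=0}^2 C(n, j) (q−1)^j.
  j = 0: C(7,0)·(4)^0 = 1·1 = 1.
  j = 1: C(7,1)·(4)^1 = 7·4 = 28.
  j = 2: C(7,2)·(4)^2 = 21·16 = 336.
  V_q(n, t) = 1 + 28 + 336 = 365.
Step 2: q^n = 5^7 = 78125.
Step 3: Hamming bound ⌊q^n / V_q(n,t)⌋ = ⌊78125/365⌋ = 214.
Step 4: Compare |C| = 237 to 214: violated.
The claimed |C| lies above the Hamming bound, so no 5-ary code of length 7 with d ≥ 5 can have 237 codewords.


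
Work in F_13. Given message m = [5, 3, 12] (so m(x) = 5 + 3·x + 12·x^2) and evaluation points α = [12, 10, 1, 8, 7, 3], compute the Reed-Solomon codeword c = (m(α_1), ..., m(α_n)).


c = [1, 0, 7, 4, 3, 5]

Message polynomial: m(x) = 5 + 3·x + 12·x^2 (mod 13).
For each evaluation point α_i, compute m(α_i) mod 13:
  α_1 = 12: Horner steps 12 → 4 → 1, so m(12) = 1.
  α_2 = 10: Horner steps 12 → 6 → 0, so m(10) = 0.
  α_3 = 1: Horner steps 12 → 2 → 7, so m(1) = 7.
  α_4 = 8: Horner steps 12 → 8 → 4, so m(8) = 4.
  α_5 = 7: Horner steps 12 → 9 → 3, so m(7) = 3.
  α_6 = 3: Horner steps 12 → 0 → 5, so m(3) = 5.
Codeword c = [1, 0, 7, 4, 3, 5] ∈ F_13^6.


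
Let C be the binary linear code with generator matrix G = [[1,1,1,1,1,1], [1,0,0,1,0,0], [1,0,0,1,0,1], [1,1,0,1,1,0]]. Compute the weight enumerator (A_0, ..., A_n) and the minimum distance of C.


Weight distribution: A_0 = 1, A_1 = 2, A_2 = 3, A_3 = 4, A_4 = 3, A_5 = 2, A_6 = 1. Minimum distance d = 1.

Enumerate all 2^4 = 16 messages m ∈ F_2^4.
For each, compute codeword c = mG in F_2^6, then tally its weight.
  m = 0000 → c = 000000, weight = 0.
  m = 1000 → c = 111111, weight = 6.
  m = 0100 → c = 100100, weight = 2.
  m = 1100 → c = 011011, weight = 4.
  m = 0010 → c = 100101, weight = 3.
  m = 1010 → c = 011010, weight = 3.
  m = 0110 → c = 000001, weight = 1.
  m = 1110 → c = 111110, weight = 5.
  m = 0001 → c = 110110, weight = 4.
  m = 1001 → c = 001001, weight = 2.
  m = 0101 → c = 010010, weight = 2.
  m = 1101 → c = 101101, weight = 4.
  m = 0011 → c = 010011, weight = 3.
  m = 1011 → c = 101100, weight = 3.
  m = 0111 → c = 110111, weight = 5.
  m = 1111 → c = 001000, weight = 1.
Tally weights:
  weight 0: 1 codewords.
  weight 1: 2 codewords.
  weight 2: 3 codewords.
  weight 3: 4 codewords.
  weight 4: 3 codewords.
  weight 5: 2 codewords.
  weight 6: 1 codewords.
Minimum distance d = smallest w > 0 with A_w > 0 = 1.
Sanity: Σ A_w = 16 = 2^4 = 16 ✓.


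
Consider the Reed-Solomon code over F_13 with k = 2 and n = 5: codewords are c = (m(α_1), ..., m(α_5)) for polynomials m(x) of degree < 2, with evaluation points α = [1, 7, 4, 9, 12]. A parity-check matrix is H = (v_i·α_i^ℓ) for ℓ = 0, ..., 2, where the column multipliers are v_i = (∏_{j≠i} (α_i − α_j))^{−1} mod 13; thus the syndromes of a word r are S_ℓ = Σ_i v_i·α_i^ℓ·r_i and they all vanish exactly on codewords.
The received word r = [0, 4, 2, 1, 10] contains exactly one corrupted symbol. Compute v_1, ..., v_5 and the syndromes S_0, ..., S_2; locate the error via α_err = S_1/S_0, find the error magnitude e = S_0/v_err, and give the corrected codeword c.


S = (1, 12, 1), error at position 5, error magnitude e = 7, c = [0, 4, 2, 1, 3].

Step 1: column multipliers v_i = (∏_{j≠i}(α_i − α_j))^{−1} mod 13.
  i = 1 (α = 1): (1−7)(1−4)(1−9)(1−12) = (−6)·(−3)·(−8)·(−11) = 1584 ≡ 11, so v_1 = 11^{−1} = 6 (mod 13).
  i = 2 (α = 7): (7−1)(7−4)(7−9)(7−12) = 6·3·(−2)·(−5) = 180 ≡ 11, so v_2 = 11^{−1} = 6 (mod 13).
  i = 3 (α = 4): (4−1)(4−7)(4−9)(4−12) = 3·(−3)·(−5)·(−8) = −360 ≡ 4, so v_3 = 4^{−1} = 10 (mod 13).
  i = 4 (α = 9): (9−1)(9−7)(9−4)(9−12) = 8·2·5·(−3) = −240 ≡ 7, so v_4 = 7^{−1} = 2 (mod 13).
  i = 5 (α = 12): (12−1)(12−7)(12−4)(12−9) = 11·5·8·3 = 1320 ≡ 7, so v_5 = 7^{−1} = 2 (mod 13).
  v = [6, 6, 10, 2, 2].
Step 2: syndromes of r = [0, 4, 2, 1, 10] (all sums mod 13).
  S_0 = Σ v_i r_i = 6·0 + 6·4 + 10·2 + 2·1 + 2·10 = 66 ≡ 1.
  S_1 = Σ v_i α_i r_i = 6·1·0 + 6·7·4 + 10·4·2 + 2·9·1 + 2·12·10 = 506 ≡ 12.
  α_i^2 mod 13 = [1, 10, 3, 3, 1].
  S_2 = Σ v_i α_i^2 r_i = 6·1·0 + 6·10·4 + 10·3·2 + 2·3·1 + 2·1·10 = 326 ≡ 1.
  S = (1, 12, 1) ≠ 0, so r is not a codeword (an error is present).
Step 3: locate the error. For a single error e at position i, S_ℓ = v_i·e·α_i^ℓ, so α_err = S_1/S_0.
  S_0^{−1} = 1^{−1} = 1 (mod 13), so α_err = 12·1 = 12 ≡ 12 = α_5. Error position i = 5.
  Consistency check: S_2/S_1 = 1·12 = 12 ≡ 12 = α_err ✓ (single-error assumption holds).
Step 4: error magnitude e = S_0/v_5 = S_0·∏_{j≠5}(α_5 − α_j) = 1·7 = 7 ≡ 7 (mod 13).
Step 5: correct position 5: c_5 = r_5 − e = 10 − 7 ≡ 3 (mod 13). Hence c = [0, 4, 2, 1, 3].
  Check: interpolating c through the α_i gives m(x) = 8 + 5·x (degree < 2) with m(α_i) = c_i for every i, so c is indeed a codeword.


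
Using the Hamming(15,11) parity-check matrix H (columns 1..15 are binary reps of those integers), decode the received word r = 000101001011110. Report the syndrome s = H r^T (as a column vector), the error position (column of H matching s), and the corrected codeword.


s = (1, 1, 1, 1)^T, error position = 15, corrected codeword c = 000101001011111

Compute s = H r^T mod 2 one row at a time:
  s_1 = 0 + 1 + 0 + 1 + 1 + 1 + 1 + 0 = 5 ≡ 1 (mod 2).
  s_2 = 1 + 0 + 1 + 0 + 1 + 1 + 1 + 0 = 5 ≡ 1 (mod 2).
  s_3 = 0 + 0 + 1 + 0 + 0 + 1 + 1 + 0 = 3 ≡ 1 (mod 2).
  s_4 = 0 + 0 + 0 + 0 + 1 + 1 + 1 + 0 = 3 ≡ 1 (mod 2).
s = (1, 1, 1, 1)^T — this equals column 15 of H (binary 1111), so error is at position 15.
Correct: flip bit 15 of r = 000101001011110 to get c = 000101001011111.


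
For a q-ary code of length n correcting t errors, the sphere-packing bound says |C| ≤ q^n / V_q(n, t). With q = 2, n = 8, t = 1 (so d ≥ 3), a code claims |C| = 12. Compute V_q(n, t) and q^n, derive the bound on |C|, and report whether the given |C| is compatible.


V_q(n, t) = 9, q^n = 256, Hamming bound = 28, |C| = 12 ≤ bound (satisfied).

Step 1: Compute V_q(n, t) = Σ_{j=0}^1 C(n, j) (q−1)^j.
  j = 0: C(8,0)·(1)^0 = 1·1 = 1.
  j = 1: C(8,1)·(1)^1 = 8·1 = 8.
  V_q(n, t) = 1 + 8 = 9.
Step 2: q^n = 2^8 = 256.
Step 3: Hamming bound ⌊q^n / V_q(n,t)⌋ = ⌊256/9⌋ = 28.
Step 4: Compare |C| = 12 to 28: satisfied.
The claimed |C| lies below the Hamming bound.


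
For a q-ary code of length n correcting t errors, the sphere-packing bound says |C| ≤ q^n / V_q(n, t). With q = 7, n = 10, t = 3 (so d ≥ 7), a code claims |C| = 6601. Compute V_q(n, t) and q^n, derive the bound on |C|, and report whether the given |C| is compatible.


V_q(n, t) = 27601, q^n = 282475249, Hamming bound = 10234, |C| = 6601 ≤ bound (satisfied).

Step 1: Compute V_q(n, t) = Σ_{j=0}^3 C(n, j) (q−1)^j.
  j = 0: C(10,0)·(6)^0 = 1·1 = 1.
  j = 1: C(10,1)·(6)^1 = 10·6 = 60.
  j = 2: C(10,2)·(6)^2 = 45·36 = 1620.
  j = 3: C(10,3)·(6)^3 = 120·216 = 25920.
  V_q(n, t) = 1 + 60 + 1620 + 25920 = 27601.
Step 2: q^n = 7^10 = 282475249.
Step 3: Hamming bound ⌊q^n / V_q(n,t)⌋ = ⌊282475249/27601⌋ = 10234.
Step 4: Compare |C| = 6601 to 10234: satisfied.
The claimed |C| lies below the Hamming bound.


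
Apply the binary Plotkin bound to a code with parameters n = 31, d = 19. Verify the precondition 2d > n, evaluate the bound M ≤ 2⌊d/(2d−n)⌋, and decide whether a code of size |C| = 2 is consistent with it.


Plotkin bound M ≤ 4; given |C| = 2 ≤ bound (satisfied).

Check applicability: 2d = 38, n = 31.
2d − n = 7 > 0, so Plotkin applies.
Compute d/(2d−n) = 19/7 ≈ 2.7143.
⌊d/(2d−n)⌋ = 2.
Plotkin bound: M ≤ 2·2 = 4.
Given |C| = 2, check: satisfied.
This |C| is below the Plotkin bound.


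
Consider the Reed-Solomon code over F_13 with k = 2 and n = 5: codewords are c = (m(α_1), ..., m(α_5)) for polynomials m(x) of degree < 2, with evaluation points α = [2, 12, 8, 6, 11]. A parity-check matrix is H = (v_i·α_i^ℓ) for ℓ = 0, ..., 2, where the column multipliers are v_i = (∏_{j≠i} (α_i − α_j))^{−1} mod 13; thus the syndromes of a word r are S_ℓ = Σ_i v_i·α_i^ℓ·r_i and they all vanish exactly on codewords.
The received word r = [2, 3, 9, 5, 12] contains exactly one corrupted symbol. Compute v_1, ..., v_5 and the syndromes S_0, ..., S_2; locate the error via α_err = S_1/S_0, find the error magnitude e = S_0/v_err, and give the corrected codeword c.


S = (9, 7, 4), error at position 3, error magnitude e = 9, c = [2, 3, 0, 5, 12].

Step 1: column multipliers v_i = (∏_{j≠i}(α_i − α_j))^{−1} mod 13.
  i = 1 (α = 2): (2−12)(2−8)(2−6)(2−11) = (−10)·(−6)·(−4)·(−9) = 2160 ≡ 2, so v_1 = 2^{−1} = 7 (mod 13).
  i = 2 (α = 12): (12−2)(12−8)(12−6)(12−11) = 10·4·6·1 = 240 ≡ 6, so v_2 = 6^{−1} = 11 (mod 13).
  i = 3 (α = 8): (8−2)(8−12)(8−6)(8−11) = 6·(−4)·2·(−3) = 144 ≡ 1, so v_3 = 1^{−1} = 1 (mod 13).
  i = 4 (α = 6): (6−2)(6−12)(6−8)(6−11) = 4·(−6)·(−2)·(−5) = −240 ≡ 7, so v_4 = 7^{−1} = 2 (mod 13).
  i = 5 (α = 11): (11−2)(11−12)(11−8)(11−6) = 9·(−1)·3·5 = −135 ≡ 8, so v_5 = 8^{−1} = 5 (mod 13).
  v = [7, 11, 1, 2, 5].
Step 2: syndromes of r = [2, 3, 9, 5, 12] (all sums mod 13).
  S_0 = Σ v_i r_i = 7·2 + 11·3 + 1·9 + 2·5 + 5·12 = 126 ≡ 9.
  S_1 = Σ v_i α_i r_i = 7·2·2 + 11·12·3 + 1·8·9 + 2·6·5 + 5·11·12 = 1216 ≡ 7.
  α_i^2 mod 13 = [4, 1, 12, 10, 4].
  S_2 = Σ v_i α_i^2 r_i = 7·4·2 + 11·1·3 + 1·12·9 + 2·10·5 + 5·4·12 = 537 ≡ 4.
  S = (9, 7, 4) ≠ 0, so r is not a codeword (an error is present).
Step 3: locate the error. For a single error e at position i, S_ℓ = v_i·e·α_i^ℓ, so α_err = S_1/S_0.
  S_0^{−1} = 9^{−1} = 3 (mod 13), so α_err = 7·3 = 21 ≡ 8 = α_3. Error position i = 3.
  Consistency check: S_2/S_1 = 4·2 = 8 ≡ 8 = α_err ✓ (single-error assumption holds).
Step 4: error magnitude e = S_0/v_3 = S_0·∏_{j≠3}(α_3 − α_j) = 9·1 = 9 ≡ 9 (mod 13).
Step 5: correct position 3: c_3 = r_3 − e = 9 − 9 ≡ 0 (mod 13). Hence c = [2, 3, 0, 5, 12].
  Check: interpolating c through the α_i gives m(x) = 7 + 4·x (degree < 2) with m(α_i) = c_i for every i, so c is indeed a codeword.


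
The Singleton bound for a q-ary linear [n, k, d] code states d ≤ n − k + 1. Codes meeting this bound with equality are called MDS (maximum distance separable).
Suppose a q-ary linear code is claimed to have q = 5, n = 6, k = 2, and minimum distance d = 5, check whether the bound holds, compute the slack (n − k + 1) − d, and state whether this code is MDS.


Singleton RHS = n − k + 1 = 5, slack = 0, bound satisfied, MDS.

Singleton bound: d ≤ n − k + 1.
Here n = 6, k = 2, so n − k + 1 = 5.
Given d = 5, check d ≤ 5: YES.
Slack = (n − k + 1) − d = 0.
The code is MDS (slack = 0).
Description: the claimed parameters are [6, 2, 5]_5; such a code would be MDS (meets Singleton bound).


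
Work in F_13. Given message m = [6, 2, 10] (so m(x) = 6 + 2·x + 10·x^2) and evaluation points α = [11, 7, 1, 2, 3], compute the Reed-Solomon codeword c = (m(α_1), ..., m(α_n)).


c = [3, 3, 5, 11, 11]

Message polynomial: m(x) = 6 + 2·x + 10·x^2 (mod 13).
For each evaluation point α_i, compute m(α_i) mod 13:
  α_1 = 11: Horner steps 10 → 8 → 3, so m(11) = 3.
  α_2 = 7: Horner steps 10 → 7 → 3, so m(7) = 3.
  α_3 = 1: Horner steps 10 → 12 → 5, so m(1) = 5.
  α_4 = 2: Horner steps 10 → 9 → 11, so m(2) = 11.
  α_5 = 3: Horner steps 10 → 6 → 11, so m(3) = 11.
Codeword c = [3, 3, 5, 11, 11] ∈ F_13^5.


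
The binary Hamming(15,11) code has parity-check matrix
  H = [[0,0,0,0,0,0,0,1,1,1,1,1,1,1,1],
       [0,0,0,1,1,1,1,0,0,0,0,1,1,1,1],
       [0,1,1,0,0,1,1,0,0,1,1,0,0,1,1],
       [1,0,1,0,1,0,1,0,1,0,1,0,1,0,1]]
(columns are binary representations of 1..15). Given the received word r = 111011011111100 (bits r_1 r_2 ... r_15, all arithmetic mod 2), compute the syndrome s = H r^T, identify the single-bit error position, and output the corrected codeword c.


s = (0, 0, 1, 0)^T, error position = 2, corrected codeword c = 101011011111100

Compute s = H r^T mod 2 one row at a time:
  s_1 = 1 + 1 + 1 + 1 + 1 + 1 + 0 + 0 = 6 ≡ 0 (mod 2).
  s_2 = 0 + 1 + 1 + 0 + 1 + 1 + 0 + 0 = 4 ≡ 0 (mod 2).
  s_3 = 1 + 1 + 1 + 0 + 1 + 1 + 0 + 0 = 5 ≡ 1 (mod 2).
  s_4 = 1 + 1 + 1 + 0 + 1 + 1 + 1 + 0 = 6 ≡ 0 (mod 2).
s = (0, 0, 1, 0)^T — this equals column 2 of H (binary 0010), so error is at position 2.
Correct: flip bit 2 of r = 111011011111100 to get c = 101011011111100.


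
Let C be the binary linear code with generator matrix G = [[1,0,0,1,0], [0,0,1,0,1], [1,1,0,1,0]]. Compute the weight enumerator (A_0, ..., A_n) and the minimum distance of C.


Weight distribution: A_0 = 1, A_1 = 1, A_2 = 2, A_3 = 2, A_4 = 1, A_5 = 1. Minimum distance d = 1.

Enumerate all 2^3 = 8 messages m ∈ F_2^3.
For each, compute codeword c = mG in F_2^5, then tally its weight.
  m = 000 → c = 00000, weight = 0.
  m = 100 → c = 10010, weight = 2.
  m = 010 → c = 00101, weight = 2.
  m = 110 → c = 10111, weight = 4.
  m = 001 → c = 11010, weight = 3.
  m = 101 → c = 01000, weight = 1.
  m = 011 → c = 11111, weight = 5.
  m = 111 → c = 01101, weight = 3.
Tally weights:
  weight 0: 1 codewords.
  weight 1: 1 codewords.
  weight 2: 2 codewords.
  weight 3: 2 codewords.
  weight 4: 1 codewords.
  weight 5: 1 codewords.
Minimum distance d = smallest w > 0 with A_w > 0 = 1.
Sanity: Σ A_w = 8 = 2^3 = 8 ✓.


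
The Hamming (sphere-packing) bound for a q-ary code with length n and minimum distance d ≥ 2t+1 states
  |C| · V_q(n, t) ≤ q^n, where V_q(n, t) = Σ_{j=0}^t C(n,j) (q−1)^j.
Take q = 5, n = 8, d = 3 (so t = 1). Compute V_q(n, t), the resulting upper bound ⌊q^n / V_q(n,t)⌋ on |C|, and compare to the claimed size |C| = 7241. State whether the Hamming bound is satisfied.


V_q(n, t) = 33, q^n = 390625, Hamming bound = 11837, |C| = 7241 ≤ bound (satisfied).

Step 1: Compute V_q(n, t) = Σ_{j=0}^1 C(n, j) (q−1)^j.
  j = 0: C(8,0)·(4)^0 = 1·1 = 1.
  j = 1: C(8,1)·(4)^1 = 8·4 = 32.
  V_q(n, t) = 1 + 32 = 33.
Step 2: q^n = 5^8 = 390625.
Step 3: Hamming bound ⌊q^n / V_q(n,t)⌋ = ⌊390625/33⌋ = 11837.
Step 4: Compare |C| = 7241 to 11837: satisfied.
The claimed |C| lies below the Hamming bound.


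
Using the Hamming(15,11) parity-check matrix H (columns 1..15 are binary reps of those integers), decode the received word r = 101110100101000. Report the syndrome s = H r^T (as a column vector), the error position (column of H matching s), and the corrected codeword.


s = (0, 0, 1, 0)^T, error position = 2, corrected codeword c = 111110100101000

Compute s = H r^T mod 2 one row at a time:
  s_1 = 0 + 0 + 1 + 0 + 1 + 0 + 0 + 0 = 2 ≡ 0 (mod 2).
  s_2 = 1 + 1 + 0 + 1 + 1 + 0 + 0 + 0 = 4 ≡ 0 (mod 2).
  s_3 = 0 + 1 + 0 + 1 + 1 + 0 + 0 + 0 = 3 ≡ 1 (mod 2).
  s_4 = 1 + 1 + 1 + 1 + 0 + 0 + 0 + 0 = 4 ≡ 0 (mod 2).
s = (0, 0, 1, 0)^T — this equals column 2 of H (binary 0010), so error is at position 2.
Correct: flip bit 2 of r = 101110100101000 to get c = 111110100101000.


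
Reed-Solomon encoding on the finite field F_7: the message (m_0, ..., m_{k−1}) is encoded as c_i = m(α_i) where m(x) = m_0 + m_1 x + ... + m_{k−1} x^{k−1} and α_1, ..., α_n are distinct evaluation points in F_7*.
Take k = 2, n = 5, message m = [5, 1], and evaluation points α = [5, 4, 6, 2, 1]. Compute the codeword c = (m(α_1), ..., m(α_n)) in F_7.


c = [3, 2, 4, 0, 6]

Message polynomial: m(x) = 5 + 1·x (mod 7).
For each evaluation point α_i, compute m(α_i) mod 7:
  α_1 = 5: Horner steps 1 → 3, so m(5) = 3.
  α_2 = 4: Horner steps 1 → 2, so m(4) = 2.
  α_3 = 6: Horner steps 1 → 4, so m(6) = 4.
  α_4 = 2: Horner steps 1 → 0, so m(2) = 0.
  α_5 = 1: Horner steps 1 → 6, so m(1) = 6.
Codeword c = [3, 2, 4, 0, 6] ∈ F_7^5.


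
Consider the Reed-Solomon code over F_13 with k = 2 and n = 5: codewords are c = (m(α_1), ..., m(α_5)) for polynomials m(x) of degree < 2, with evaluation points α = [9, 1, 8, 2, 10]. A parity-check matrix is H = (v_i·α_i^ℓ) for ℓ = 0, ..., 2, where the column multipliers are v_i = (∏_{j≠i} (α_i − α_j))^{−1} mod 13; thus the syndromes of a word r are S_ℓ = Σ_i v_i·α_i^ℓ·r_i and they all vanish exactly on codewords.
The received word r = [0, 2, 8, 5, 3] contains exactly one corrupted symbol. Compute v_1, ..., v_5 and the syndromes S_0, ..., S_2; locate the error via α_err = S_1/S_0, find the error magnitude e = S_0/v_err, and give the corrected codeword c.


S = (4, 6, 9), error at position 3, error magnitude e = 11, c = [0, 2, 10, 5, 3].

Step 1: column multipliers v_i = (∏_{j≠i}(α_i − α_j))^{−1} mod 13.
  i = 1 (α = 9): (9−1)(9−8)(9−2)(9−10) = 8·1·7·(−1) = −56 ≡ 9, so v_1 = 9^{−1} = 3 (mod 13).
  i = 2 (α = 1): (1−9)(1−8)(1−2)(1−10) = (−8)·(−7)·(−1)·(−9) = 504 ≡ 10, so v_2 = 10^{−1} = 4 (mod 13).
  i = 3 (α = 8): (8−9)(8−1)(8−2)(8−10) = (−1)·7·6·(−2) = 84 ≡ 6, so v_3 = 6^{−1} = 11 (mod 13).
  i = 4 (α = 2): (2−9)(2−1)(2−8)(2−10) = (−7)·1·(−6)·(−8) = −336 ≡ 2, so v_4 = 2^{−1} = 7 (mod 13).
  i = 5 (α = 10): (10−9)(10−1)(10−8)(10−2) = 1·9·2·8 = 144 ≡ 1, so v_5 = 1^{−1} = 1 (mod 13).
  v = [3, 4, 11, 7, 1].
Step 2: syndromes of r = [0, 2, 8, 5, 3] (all sums mod 13).
  S_0 = Σ v_i r_i = 3·0 + 4·2 + 11·8 + 7·5 + 1·3 = 134 ≡ 4.
  S_1 = Σ v_i α_i r_i = 3·9·0 + 4·1·2 + 11·8·8 + 7·2·5 + 1·10·3 = 812 ≡ 6.
  α_i^2 mod 13 = [3, 1, 12, 4, 9].
  S_2 = Σ v_i α_i^2 r_i = 3·3·0 + 4·1·2 + 11·12·8 + 7·4·5 + 1·9·3 = 1231 ≡ 9.
  S = (4, 6, 9) ≠ 0, so r is not a codeword (an error is present).
Step 3: locate the error. For a single error e at position i, S_ℓ = v_i·e·α_i^ℓ, so α_err = S_1/S_0.
  S_0^{−1} = 4^{−1} = 10 (mod 13), so α_err = 6·10 = 60 ≡ 8 = α_3. Error position i = 3.
  Consistency check: S_2/S_1 = 9·11 = 99 ≡ 8 = α_err ✓ (single-error assumption holds).
Step 4: error magnitude e = S_0/v_3 = S_0·∏_{j≠3}(α_3 − α_j) = 4·6 = 24 ≡ 11 (mod 13).
Step 5: correct position 3: c_3 = r_3 − e = 8 − 11 ≡ 10 (mod 13). Hence c = [0, 2, 10, 5, 3].
  Check: interpolating c through the α_i gives m(x) = 12 + 3·x (degree < 2) with m(α_i) = c_i for every i, so c is indeed a codeword.


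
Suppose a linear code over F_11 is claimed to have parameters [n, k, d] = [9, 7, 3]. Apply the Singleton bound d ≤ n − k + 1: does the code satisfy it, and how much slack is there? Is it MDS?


Singleton RHS = n − k + 1 = 3, slack = 0, bound satisfied, MDS.

Singleton bound: d ≤ n − k + 1.
Here n = 9, k = 7, so n − k + 1 = 3.
Given d = 3, check d ≤ 3: YES.
Slack = (n − k + 1) − d = 0.
The code is MDS (slack = 0).
Description: the claimed parameters are [9, 7, 3]_11; such a code would be MDS (meets Singleton bound).


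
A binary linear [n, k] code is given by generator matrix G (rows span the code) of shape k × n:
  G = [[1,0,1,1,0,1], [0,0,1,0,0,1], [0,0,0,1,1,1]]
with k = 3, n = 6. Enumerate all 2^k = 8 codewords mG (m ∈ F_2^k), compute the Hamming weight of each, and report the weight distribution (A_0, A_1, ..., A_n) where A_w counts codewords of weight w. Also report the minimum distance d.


Weight distribution: A_0 = 1, A_2 = 2, A_3 = 4, A_4 = 1. Minimum distance d = 2.

Enumerate all 2^3 = 8 messages m ∈ F_2^3.
For each, compute codeword c = mG in F_2^6, then tally its weight.
  m = 000 → c = 000000, weight = 0.
  m = 100 → c = 101101, weight = 4.
  m = 010 → c = 001001, weight = 2.
  m = 110 → c = 100100, weight = 2.
  m = 001 → c = 000111, weight = 3.
  m = 101 → c = 101010, weight = 3.
  m = 011 → c = 001110, weight = 3.
  m = 111 → c = 100011, weight = 3.
Tally weights:
  weight 0: 1 codewords.
  weight 2: 2 codewords.
  weight 3: 4 codewords.
  weight 4: 1 codewords.
Minimum distance d = smallest w > 0 with A_w > 0 = 2.
Sanity: Σ A_w = 8 = 2^3 = 8 ✓.


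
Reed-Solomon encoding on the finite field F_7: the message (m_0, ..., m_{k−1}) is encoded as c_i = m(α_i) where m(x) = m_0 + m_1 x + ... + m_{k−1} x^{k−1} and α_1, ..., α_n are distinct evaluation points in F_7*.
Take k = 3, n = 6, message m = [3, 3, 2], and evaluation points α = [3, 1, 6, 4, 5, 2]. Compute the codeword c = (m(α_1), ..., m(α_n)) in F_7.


c = [2, 1, 2, 5, 5, 3]

Message polynomial: m(x) = 3 + 3·x + 2·x^2 (mod 7).
For each evaluation point α_i, compute m(α_i) mod 7:
  α_1 = 3: Horner steps 2 → 2 → 2, so m(3) = 2.
  α_2 = 1: Horner steps 2 → 5 → 1, so m(1) = 1.
  α_3 = 6: Horner steps 2 → 1 → 2, so m(6) = 2.
  α_4 = 4: Horner steps 2 → 4 → 5, so m(4) = 5.
  α_5 = 5: Horner steps 2 → 6 → 5, so m(5) = 5.
  α_6 = 2: Horner steps 2 → 0 → 3, so m(2) = 3.
Codeword c = [2, 1, 2, 5, 5, 3] ∈ F_7^6.


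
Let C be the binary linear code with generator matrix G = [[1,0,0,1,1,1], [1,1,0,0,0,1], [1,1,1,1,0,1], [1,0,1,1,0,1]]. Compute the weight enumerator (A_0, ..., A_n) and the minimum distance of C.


Weight distribution: A_0 = 1, A_1 = 1, A_2 = 4, A_3 = 4, A_4 = 3, A_5 = 3. Minimum distance d = 1.

Enumerate all 2^4 = 16 messages m ∈ F_2^4.
For each, compute codeword c = mG in F_2^6, then tally its weight.
  m = 0000 → c = 000000, weight = 0.
  m = 1000 → c = 100111, weight = 4.
  m = 0100 → c = 110001, weight = 3.
  m = 1100 → c = 010110, weight = 3.
  m = 0010 → c = 111101, weight = 5.
  m = 1010 → c = 011010, weight = 3.
  m = 0110 → c = 001100, weight = 2.
  m = 1110 → c = 101011, weight = 4.
  m = 0001 → c = 101101, weight = 4.
  m = 1001 → c = 001010, weight = 2.
  m = 0101 → c = 011100, weight = 3.
  m = 1101 → c = 111011, weight = 5.
  m = 0011 → c = 010000, weight = 1.
  m = 1011 → c = 110111, weight = 5.
  m = 0111 → c = 100001, weight = 2.
  m = 1111 → c = 000110, weight = 2.
Tally weights:
  weight 0: 1 codewords.
  weight 1: 1 codewords.
  weight 2: 4 codewords.
  weight 3: 4 codewords.
  weight 4: 3 codewords.
  weight 5: 3 codewords.
Minimum distance d = smallest w > 0 with A_w > 0 = 1.
Sanity: Σ A_w = 16 = 2^4 = 16 ✓.
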